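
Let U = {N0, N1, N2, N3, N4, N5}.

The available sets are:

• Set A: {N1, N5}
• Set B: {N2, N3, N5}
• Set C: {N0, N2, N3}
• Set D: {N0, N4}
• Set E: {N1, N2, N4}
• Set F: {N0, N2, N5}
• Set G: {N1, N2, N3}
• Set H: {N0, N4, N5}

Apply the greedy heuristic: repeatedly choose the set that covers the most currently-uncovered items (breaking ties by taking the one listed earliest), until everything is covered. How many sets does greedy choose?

3

Greedy: pick B (covers 3 new) → pick D (covers 2 new) → pick A (covers 1 new). Total picks: 3.
(The true minimum cover uses only 2 sets, so greedy is not optimal here.)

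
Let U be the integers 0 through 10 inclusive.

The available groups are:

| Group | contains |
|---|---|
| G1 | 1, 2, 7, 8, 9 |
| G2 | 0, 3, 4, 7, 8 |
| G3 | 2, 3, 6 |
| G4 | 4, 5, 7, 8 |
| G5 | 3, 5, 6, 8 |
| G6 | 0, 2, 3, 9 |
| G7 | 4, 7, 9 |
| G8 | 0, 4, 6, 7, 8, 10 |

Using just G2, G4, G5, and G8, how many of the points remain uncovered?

Union of G2, G4, G5, G8 = {0, 3, 4, 5, 6, 7, 8, 10}.
Not covered: 1, 2, 9 — 3 points.

3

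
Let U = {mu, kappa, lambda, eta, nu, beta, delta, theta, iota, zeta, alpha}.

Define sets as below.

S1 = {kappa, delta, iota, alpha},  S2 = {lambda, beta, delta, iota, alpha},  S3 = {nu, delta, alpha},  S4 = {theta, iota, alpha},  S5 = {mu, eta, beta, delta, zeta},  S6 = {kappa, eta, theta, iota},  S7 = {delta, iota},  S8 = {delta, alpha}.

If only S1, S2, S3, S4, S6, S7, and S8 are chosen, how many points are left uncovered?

2

Union of S1, S2, S3, S4, S6, S7, S8 = {kappa, lambda, eta, nu, beta, delta, theta, iota, alpha}.
Not covered: mu, zeta — 2 points.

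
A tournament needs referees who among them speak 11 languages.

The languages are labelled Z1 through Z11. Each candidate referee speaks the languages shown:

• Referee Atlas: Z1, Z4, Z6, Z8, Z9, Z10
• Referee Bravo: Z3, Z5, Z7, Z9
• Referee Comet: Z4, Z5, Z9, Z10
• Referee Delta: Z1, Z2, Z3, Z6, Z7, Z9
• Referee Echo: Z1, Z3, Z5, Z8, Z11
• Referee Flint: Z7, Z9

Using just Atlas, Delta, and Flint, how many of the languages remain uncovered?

Union of Atlas, Delta, Flint = {Z1, Z2, Z3, Z4, Z6, Z7, Z8, Z9, Z10}.
Not covered: Z5, Z11 — 2 languages.

2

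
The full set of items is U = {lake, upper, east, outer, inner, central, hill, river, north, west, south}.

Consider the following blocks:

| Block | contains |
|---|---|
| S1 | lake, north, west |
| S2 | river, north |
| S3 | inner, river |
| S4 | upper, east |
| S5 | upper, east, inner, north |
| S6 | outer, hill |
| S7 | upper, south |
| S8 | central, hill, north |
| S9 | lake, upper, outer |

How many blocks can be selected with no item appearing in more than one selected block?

S1, S3, S6, S7 are pairwise disjoint (S1={lake,north,west}; S3={inner,river}; S6={outer,hill}; S7={upper,south}).
Every remaining block overlaps one of these, and no 5 of the listed blocks are pairwise disjoint, so 4 is the maximum.

4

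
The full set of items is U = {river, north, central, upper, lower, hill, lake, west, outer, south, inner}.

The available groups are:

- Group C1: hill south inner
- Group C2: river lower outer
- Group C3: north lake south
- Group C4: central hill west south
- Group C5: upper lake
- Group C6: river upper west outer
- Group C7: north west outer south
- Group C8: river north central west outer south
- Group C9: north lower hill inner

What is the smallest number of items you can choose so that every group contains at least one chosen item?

Take H = {upper, lower, south}. Each listed group contains at least one of these, so H is a hitting set of size 3.
The groups C2, C4, C5 are pairwise disjoint, so any hitting set needs a separate item for each — at least 3. Hence 3 is optimal.

3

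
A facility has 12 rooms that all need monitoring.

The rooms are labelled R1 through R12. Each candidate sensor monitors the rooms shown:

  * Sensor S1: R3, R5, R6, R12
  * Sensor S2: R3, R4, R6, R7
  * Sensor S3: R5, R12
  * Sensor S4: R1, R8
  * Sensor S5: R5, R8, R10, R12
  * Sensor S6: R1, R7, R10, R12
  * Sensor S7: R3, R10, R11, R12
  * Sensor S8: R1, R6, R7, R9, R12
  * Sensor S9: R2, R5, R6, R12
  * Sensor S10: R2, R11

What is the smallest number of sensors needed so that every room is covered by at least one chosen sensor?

S2 and S5 and S8 and S10 together: S2 ∪ S5 ∪ S8 ∪ S10 = {R1, R2, R3, R4, R5, R6, R7, R8, R9, R10, R11, R12} — every room is covered.
Only S8 contains R9, so S8 is forced; the remaining 7 rooms need at least 3 more sensors (each remaining sensor adds at most 3) — so at least 4 sensors are needed, and 4 is optimal.

4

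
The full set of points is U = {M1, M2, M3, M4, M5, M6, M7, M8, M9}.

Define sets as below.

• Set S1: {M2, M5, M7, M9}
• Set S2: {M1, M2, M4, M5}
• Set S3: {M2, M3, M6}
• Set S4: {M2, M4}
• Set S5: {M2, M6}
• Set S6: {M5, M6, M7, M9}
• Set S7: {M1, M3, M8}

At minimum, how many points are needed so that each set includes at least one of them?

Take H = {M1, M2, M9}. Each listed set contains at least one of these, so H is a hitting set of size 3.
The sets S4, S6, S7 are pairwise disjoint, so any hitting set needs a separate point for each — at least 3. Hence 3 is optimal.

3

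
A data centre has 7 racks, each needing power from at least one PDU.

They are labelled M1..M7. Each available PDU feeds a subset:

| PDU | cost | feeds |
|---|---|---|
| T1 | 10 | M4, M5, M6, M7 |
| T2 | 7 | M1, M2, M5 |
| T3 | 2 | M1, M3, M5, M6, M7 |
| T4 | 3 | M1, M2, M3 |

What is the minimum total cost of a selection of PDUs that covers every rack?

T1, T4 together cover every rack (T1 ∪ T4 = {M1, M2, M3, M4, M5, M6, M7}); total cost 10 + 3 = 13.
The greedy pick T3, T4, T1 costs 15; no covering selection beats 13.

13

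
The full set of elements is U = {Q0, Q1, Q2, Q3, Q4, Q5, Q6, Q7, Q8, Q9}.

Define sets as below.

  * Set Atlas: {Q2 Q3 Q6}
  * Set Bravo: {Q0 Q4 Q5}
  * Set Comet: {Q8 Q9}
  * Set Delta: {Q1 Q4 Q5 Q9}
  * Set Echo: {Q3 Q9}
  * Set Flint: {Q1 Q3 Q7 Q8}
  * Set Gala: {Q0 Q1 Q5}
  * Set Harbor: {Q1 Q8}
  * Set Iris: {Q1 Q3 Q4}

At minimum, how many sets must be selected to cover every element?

4

Atlas, Bravo, Comet, and Flint cover everything between them: the union {Q0, Q1, Q2, Q3, Q4, Q5, Q6, Q7, Q8, Q9} is all of U.
No 3 of the 9 sets cover everything (all 84 combinations miss at least one element), so 4 is optimal.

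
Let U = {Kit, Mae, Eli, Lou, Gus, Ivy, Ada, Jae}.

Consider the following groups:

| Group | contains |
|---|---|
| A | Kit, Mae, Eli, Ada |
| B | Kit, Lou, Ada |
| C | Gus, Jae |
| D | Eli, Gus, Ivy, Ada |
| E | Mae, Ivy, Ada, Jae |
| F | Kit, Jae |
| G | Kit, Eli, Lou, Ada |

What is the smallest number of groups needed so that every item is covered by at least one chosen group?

Take {D, E, G}. Their union is {Kit, Mae, Eli, Lou, Gus, Ivy, Ada, Jae}, which is all 8 items.
No 2 of the 7 groups cover everything (all 21 combinations miss at least one item), so 3 is optimal.

3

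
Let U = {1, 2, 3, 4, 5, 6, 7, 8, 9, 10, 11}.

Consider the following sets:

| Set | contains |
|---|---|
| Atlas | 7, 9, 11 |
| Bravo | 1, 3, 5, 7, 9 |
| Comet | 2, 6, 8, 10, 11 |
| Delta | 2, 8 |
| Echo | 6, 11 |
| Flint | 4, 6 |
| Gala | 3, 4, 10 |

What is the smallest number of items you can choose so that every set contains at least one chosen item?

The 4 items {3, 6, 8, 11} hit every set.
No choice of 3 items meets every set, so 4 is the minimum.

4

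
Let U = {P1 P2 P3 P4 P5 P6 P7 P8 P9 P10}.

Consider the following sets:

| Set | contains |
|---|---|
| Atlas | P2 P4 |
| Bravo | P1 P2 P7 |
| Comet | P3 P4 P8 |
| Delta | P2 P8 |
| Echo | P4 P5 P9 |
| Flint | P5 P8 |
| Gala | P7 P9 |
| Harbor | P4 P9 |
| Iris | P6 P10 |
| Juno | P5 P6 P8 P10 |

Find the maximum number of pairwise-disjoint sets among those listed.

4

Bravo, Flint, Harbor, Iris are pairwise disjoint (Bravo={P1,P2,P7}; Flint={P5,P8}; Harbor={P4,P9}; Iris={P6,P10}).
Every remaining set overlaps one of these, and no 5 of the listed sets are pairwise disjoint, so 4 is the maximum.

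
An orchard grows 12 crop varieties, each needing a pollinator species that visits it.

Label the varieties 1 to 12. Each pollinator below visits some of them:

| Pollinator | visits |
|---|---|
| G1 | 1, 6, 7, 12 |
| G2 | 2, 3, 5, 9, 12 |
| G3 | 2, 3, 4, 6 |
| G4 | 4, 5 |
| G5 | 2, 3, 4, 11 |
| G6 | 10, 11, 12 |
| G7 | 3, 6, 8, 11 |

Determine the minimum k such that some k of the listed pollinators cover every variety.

5

Take {G1, G2, G3, G6, G7}. Their union is {1, 2, 3, 4, 5, 6, 7, 8, 9, 10, 11, 12}, which is all 12 varieties.
No 4 of the 7 pollinators cover everything (all 35 combinations miss at least one variety), so 5 is optimal.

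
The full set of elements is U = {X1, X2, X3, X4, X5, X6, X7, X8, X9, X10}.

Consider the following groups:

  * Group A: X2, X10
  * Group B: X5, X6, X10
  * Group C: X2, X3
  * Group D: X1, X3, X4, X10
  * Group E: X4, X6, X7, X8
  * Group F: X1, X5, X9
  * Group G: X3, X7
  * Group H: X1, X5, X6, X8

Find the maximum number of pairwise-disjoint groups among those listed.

C, E, F are pairwise disjoint (C={X2,X3}; E={X4,X6,X7,X8}; F={X1,X5,X9}).
Every remaining group overlaps one of these, and no 4 of the listed groups are pairwise disjoint, so 3 is the maximum.

3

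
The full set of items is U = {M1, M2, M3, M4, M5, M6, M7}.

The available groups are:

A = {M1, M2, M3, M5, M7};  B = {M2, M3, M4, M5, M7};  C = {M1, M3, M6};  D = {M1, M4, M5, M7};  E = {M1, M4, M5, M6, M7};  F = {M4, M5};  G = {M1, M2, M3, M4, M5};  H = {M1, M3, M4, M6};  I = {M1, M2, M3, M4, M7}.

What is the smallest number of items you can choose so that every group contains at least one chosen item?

2

T = {M3, M4} meets every group (each contains at least one member of T), and |T| = 2.
The groups C, F are pairwise disjoint, so any hitting set needs a separate item for each — at least 2. Hence 2 is optimal.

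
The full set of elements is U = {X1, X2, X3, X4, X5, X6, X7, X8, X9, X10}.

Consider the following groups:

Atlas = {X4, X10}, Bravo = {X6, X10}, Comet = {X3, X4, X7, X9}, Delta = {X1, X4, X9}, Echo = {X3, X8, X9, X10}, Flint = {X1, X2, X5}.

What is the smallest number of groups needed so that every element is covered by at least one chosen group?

4

Take {Bravo, Comet, Echo, Flint}. Their union is {X1, X2, X3, X4, X5, X6, X7, X8, X9, X10}, which is all 10 elements.
No 3 of the 6 groups cover everything (all 20 combinations miss at least one element), so 4 is optimal.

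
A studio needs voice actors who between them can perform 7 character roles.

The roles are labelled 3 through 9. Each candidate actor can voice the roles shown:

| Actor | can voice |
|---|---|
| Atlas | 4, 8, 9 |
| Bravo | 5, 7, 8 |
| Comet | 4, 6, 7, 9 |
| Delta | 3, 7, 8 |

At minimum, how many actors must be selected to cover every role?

Bravo and Comet and Delta together: Bravo ∪ Comet ∪ Delta = {3, 4, 5, 6, 7, 8, 9} — every role is covered.
Only Delta contains 3, so Delta is forced; the remaining 4 roles need at least 2 more actors (each remaining actor adds at most 3) — so at least 3 actors are needed, and 3 is optimal.

3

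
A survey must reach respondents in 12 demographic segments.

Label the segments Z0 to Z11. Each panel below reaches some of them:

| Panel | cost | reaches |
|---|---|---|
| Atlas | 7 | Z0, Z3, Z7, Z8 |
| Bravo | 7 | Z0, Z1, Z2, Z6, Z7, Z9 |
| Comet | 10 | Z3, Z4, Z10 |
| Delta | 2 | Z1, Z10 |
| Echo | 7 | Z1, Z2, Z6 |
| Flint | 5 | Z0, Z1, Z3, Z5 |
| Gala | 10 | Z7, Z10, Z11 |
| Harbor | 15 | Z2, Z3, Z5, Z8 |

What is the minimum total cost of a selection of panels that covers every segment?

39

Atlas, Bravo, Comet, Flint, Gala together cover every segment (Atlas ∪ Bravo ∪ Comet ∪ Flint ∪ Gala = {Z0, Z1, Z2, Z3, Z4, Z5, Z6, Z7, Z8, Z9, Z10, Z11}); total cost 7 + 7 + 10 + 5 + 10 = 39.
The greedy pick Delta, Bravo, Flint, Atlas, Comet, Gala costs 41; no covering selection beats 39.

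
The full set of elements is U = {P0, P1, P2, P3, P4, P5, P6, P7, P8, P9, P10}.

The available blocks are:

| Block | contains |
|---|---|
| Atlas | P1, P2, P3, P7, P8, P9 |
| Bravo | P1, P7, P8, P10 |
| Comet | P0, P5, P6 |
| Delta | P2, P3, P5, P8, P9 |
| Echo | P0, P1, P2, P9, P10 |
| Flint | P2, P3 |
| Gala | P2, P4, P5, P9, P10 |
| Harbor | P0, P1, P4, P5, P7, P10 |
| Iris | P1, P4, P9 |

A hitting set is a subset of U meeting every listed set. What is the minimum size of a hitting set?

H = {P1, P3, P5} meets every block (each contains at least one member of H), and |H| = 3.
The blocks Bravo, Comet, Flint are pairwise disjoint, so any hitting set needs a separate element for each — at least 3. Hence 3 is optimal.

3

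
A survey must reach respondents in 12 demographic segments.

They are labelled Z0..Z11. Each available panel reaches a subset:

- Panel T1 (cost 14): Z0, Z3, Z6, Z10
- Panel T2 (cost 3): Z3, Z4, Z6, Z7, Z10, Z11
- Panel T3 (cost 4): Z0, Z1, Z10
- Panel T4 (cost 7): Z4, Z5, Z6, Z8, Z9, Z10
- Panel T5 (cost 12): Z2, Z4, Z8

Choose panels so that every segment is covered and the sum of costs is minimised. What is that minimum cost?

26

T2, T3, T4, T5 together cover every segment (T2 ∪ T3 ∪ T4 ∪ T5 = {Z0, Z1, Z2, Z3, Z4, Z5, Z6, Z7, Z8, Z9, Z10, Z11}); total cost 3 + 4 + 7 + 12 = 26.
No covering selection has total cost below 26.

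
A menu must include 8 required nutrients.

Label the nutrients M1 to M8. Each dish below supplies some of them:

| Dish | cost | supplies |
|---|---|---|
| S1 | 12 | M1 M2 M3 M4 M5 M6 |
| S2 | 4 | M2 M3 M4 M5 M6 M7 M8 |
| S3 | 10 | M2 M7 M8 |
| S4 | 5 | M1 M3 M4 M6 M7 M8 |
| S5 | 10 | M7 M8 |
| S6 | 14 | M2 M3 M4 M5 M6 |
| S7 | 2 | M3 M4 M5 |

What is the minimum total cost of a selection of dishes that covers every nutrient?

S2, S4 together cover every nutrient (S2 ∪ S4 = {M1, M2, M3, M4, M5, M6, M7, M8}); total cost 4 + 5 = 9.
No covering selection has total cost below 9.

9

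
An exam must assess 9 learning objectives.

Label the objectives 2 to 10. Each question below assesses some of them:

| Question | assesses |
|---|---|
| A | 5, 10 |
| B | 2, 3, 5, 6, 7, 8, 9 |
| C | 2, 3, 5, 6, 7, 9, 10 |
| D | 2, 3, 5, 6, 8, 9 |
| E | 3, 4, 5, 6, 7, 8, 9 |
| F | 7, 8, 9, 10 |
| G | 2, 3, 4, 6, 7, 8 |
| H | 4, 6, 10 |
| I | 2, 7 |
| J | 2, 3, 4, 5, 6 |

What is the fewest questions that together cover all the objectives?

Take {F, J}. Their union is {2, 3, 4, 5, 6, 7, 8, 9, 10}, which is all 9 objectives.
No single question has all 9 objectives (the largest, B, has 7), so 2 is optimal.

2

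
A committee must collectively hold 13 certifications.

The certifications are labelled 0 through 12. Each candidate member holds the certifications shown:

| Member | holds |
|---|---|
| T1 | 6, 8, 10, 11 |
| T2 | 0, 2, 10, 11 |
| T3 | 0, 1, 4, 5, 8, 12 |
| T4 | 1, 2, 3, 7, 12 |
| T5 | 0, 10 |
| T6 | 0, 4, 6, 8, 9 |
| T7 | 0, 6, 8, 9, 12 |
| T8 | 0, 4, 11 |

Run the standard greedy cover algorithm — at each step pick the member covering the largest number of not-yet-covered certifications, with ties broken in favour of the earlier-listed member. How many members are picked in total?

4

Greedy: pick T3 (covers 6 new) → pick T1 (covers 3 new) → pick T4 (covers 3 new) → pick T6 (covers 1 new). Total picks: 4.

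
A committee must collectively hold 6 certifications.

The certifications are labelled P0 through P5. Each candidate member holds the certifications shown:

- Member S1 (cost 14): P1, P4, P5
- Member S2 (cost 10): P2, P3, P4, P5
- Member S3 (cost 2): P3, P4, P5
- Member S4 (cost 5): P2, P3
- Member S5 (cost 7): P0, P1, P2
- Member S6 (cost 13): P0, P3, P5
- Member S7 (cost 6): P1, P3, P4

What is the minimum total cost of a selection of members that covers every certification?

9

S3, S5 together cover every certification (S3 ∪ S5 = {P0, P1, P2, P3, P4, P5}); total cost 2 + 7 = 9.
No covering selection has total cost below 9.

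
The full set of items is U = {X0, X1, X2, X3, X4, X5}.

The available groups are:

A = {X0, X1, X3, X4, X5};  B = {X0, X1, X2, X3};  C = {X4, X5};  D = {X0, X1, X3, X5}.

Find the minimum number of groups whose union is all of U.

2

A and B cover everything between them: the union {X0, X1, X2, X3, X4, X5} is all of U.
No single group has all 6 items (the largest, A, has 5), so 2 is optimal.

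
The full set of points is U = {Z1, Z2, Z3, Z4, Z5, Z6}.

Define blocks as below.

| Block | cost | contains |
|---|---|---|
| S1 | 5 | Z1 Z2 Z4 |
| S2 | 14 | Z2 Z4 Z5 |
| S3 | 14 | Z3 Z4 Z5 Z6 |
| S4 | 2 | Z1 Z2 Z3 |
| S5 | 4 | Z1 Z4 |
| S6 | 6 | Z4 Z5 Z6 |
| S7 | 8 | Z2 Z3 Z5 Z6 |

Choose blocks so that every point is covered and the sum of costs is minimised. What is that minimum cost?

8

S4, S6 together cover every point (S4 ∪ S6 = {Z1, Z2, Z3, Z4, Z5, Z6}); total cost 2 + 6 = 8.
No covering selection has total cost below 8.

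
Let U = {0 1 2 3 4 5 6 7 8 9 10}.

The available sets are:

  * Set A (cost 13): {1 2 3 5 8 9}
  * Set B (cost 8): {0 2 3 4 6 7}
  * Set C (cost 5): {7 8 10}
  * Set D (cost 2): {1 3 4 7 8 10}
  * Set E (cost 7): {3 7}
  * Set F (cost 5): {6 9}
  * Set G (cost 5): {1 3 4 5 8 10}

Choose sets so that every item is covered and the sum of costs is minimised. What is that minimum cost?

B, F, G together cover every item (B ∪ F ∪ G = {0, 1, 2, 3, 4, 5, 6, 7, 8, 9, 10}); total cost 8 + 5 + 5 = 18.
The greedy pick D, F, B, G costs 20; no covering selection beats 18.

18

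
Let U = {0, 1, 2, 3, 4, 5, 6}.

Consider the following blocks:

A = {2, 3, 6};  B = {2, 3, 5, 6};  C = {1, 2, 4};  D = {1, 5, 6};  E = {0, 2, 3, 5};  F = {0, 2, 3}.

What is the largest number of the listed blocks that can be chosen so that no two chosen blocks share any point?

2

D, F are pairwise disjoint (D={1,5,6}; F={0,2,3}).
Every remaining block overlaps one of these, and no 3 of the listed blocks are pairwise disjoint, so 2 is the maximum.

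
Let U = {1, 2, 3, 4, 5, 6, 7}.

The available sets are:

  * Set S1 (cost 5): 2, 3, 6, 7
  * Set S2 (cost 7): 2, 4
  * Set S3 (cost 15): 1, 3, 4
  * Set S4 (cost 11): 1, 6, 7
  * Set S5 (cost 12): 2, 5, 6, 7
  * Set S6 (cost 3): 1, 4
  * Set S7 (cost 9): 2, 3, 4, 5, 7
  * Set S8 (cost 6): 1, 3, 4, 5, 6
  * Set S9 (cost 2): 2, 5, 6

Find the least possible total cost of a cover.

10

S1, S6, S9 together cover every item (S1 ∪ S6 ∪ S9 = {1, 2, 3, 4, 5, 6, 7}); total cost 5 + 3 + 2 = 10.
No covering selection has total cost below 10.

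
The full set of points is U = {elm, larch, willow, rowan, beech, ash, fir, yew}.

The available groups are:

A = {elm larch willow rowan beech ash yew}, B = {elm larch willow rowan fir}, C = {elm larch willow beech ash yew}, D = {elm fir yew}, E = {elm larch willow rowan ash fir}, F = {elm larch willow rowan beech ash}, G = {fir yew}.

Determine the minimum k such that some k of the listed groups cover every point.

D and F together: D ∪ F = {elm, larch, willow, rowan, beech, ash, fir, yew} — every point is covered.
No single group has all 8 points (the largest, A, has 7), so 2 is optimal.

2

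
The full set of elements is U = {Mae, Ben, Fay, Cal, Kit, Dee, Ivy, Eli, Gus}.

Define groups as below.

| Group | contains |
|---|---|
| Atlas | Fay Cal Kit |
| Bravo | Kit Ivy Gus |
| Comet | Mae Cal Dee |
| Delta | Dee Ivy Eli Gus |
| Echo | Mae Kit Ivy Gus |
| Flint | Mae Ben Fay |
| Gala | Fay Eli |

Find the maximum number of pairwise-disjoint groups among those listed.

Bravo, Comet, Gala are pairwise disjoint (Bravo={Kit,Ivy,Gus}; Comet={Mae,Cal,Dee}; Gala={Fay,Eli}).
Every remaining group overlaps one of these, and no 4 of the listed groups are pairwise disjoint, so 3 is the maximum.

3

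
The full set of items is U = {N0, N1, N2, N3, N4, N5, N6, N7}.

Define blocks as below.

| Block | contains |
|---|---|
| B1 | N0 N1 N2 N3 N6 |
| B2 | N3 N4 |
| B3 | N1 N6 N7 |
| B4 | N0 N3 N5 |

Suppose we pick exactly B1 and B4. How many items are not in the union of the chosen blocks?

Union of B1, B4 = {N0, N1, N2, N3, N5, N6}.
Not covered: N4, N7 — 2 items.

2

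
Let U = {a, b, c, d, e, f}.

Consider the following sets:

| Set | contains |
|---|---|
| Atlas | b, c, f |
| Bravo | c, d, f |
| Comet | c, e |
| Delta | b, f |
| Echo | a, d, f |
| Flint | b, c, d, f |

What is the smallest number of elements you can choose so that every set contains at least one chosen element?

2

H = {c, f} meets every set (each contains at least one member of H), and |H| = 2.
The sets Comet, Echo are pairwise disjoint, so any hitting set needs a separate element for each — at least 2. Hence 2 is optimal.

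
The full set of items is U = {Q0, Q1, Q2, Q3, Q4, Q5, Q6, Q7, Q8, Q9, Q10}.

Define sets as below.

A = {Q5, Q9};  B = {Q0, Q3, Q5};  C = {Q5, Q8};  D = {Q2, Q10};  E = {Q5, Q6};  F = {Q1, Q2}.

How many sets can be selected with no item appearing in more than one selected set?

2

A, F are pairwise disjoint (A={Q5,Q9}; F={Q1,Q2}).
Every remaining set overlaps one of these, and no 3 of the listed sets are pairwise disjoint, so 2 is the maximum.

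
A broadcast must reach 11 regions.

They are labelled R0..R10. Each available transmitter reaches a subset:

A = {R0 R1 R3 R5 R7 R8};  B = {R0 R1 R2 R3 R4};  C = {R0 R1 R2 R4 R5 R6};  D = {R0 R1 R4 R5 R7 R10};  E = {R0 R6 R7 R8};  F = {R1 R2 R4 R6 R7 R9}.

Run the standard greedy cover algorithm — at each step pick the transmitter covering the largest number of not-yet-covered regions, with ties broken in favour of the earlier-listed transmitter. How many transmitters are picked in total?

3

Greedy: pick A (covers 6 new) → pick F (covers 4 new) → pick D (covers 1 new). Total picks: 3.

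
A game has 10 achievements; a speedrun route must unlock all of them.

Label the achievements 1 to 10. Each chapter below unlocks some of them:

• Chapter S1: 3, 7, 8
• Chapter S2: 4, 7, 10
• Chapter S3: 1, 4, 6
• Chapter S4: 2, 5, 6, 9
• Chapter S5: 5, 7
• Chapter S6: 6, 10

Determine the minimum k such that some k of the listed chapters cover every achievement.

4

S1 and S2 and S3 and S4 together: S1 ∪ S2 ∪ S3 ∪ S4 = {1, 2, 3, 4, 5, 6, 7, 8, 9, 10} — every achievement is covered.
Only S3 contains 1, so S3 is forced; the remaining 7 achievements need at least 3 more chapters (each remaining chapter adds at most 3) — so at least 4 chapters are needed, and 4 is optimal.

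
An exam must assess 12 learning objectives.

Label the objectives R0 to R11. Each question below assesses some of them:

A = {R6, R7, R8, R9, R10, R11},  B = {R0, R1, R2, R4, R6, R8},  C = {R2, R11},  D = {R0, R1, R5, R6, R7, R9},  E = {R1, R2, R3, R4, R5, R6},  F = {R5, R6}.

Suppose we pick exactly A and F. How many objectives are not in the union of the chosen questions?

5

Union of A, F = {R5, R6, R7, R8, R9, R10, R11}.
Not covered: R0, R1, R2, R3, R4 — 5 objectives.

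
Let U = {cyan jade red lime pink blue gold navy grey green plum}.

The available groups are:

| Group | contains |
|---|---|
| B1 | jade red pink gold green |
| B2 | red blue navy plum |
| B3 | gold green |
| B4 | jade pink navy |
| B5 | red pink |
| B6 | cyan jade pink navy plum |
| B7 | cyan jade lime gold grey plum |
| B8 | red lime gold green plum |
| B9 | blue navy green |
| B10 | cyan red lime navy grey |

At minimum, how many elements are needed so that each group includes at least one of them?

3

Take H = {jade, red, green}. Each listed group contains at least one of these, so H is a hitting set of size 3.
The groups B5, B7, B9 are pairwise disjoint, so any hitting set needs a separate element for each — at least 3. Hence 3 is optimal.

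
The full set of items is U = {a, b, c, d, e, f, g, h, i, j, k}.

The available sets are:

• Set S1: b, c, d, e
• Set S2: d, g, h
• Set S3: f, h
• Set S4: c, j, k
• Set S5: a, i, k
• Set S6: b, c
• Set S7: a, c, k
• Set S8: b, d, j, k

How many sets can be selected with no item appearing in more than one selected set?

3

S3, S5, S6 are pairwise disjoint (S3={f,h}; S5={a,i,k}; S6={b,c}).
Every remaining set overlaps one of these, and no 4 of the listed sets are pairwise disjoint, so 3 is the maximum.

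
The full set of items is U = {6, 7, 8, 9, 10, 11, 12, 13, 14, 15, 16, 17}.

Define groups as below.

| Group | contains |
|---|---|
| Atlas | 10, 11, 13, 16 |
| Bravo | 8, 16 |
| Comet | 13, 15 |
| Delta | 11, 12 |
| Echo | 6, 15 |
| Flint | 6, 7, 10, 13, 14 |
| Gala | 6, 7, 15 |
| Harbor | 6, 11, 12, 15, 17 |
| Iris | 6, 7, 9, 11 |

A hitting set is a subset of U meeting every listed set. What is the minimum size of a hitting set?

H = {6, 12, 13, 16} meets every group (each contains at least one member of H), and |H| = 4.
No choice of 3 items meets every group, so 4 is the minimum.

4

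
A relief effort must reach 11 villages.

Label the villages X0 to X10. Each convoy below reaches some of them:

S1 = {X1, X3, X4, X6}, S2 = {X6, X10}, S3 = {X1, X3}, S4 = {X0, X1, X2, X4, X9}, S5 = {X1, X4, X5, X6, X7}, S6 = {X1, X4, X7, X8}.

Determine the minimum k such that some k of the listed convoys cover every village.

5

Take {S2, S3, S4, S5, S6}. Their union is {X0, X1, X2, X3, X4, X5, X6, X7, X8, X9, X10}, which is all 11 villages.
No 4 of the 6 convoys cover everything (all 15 combinations miss at least one village), so 5 is optimal.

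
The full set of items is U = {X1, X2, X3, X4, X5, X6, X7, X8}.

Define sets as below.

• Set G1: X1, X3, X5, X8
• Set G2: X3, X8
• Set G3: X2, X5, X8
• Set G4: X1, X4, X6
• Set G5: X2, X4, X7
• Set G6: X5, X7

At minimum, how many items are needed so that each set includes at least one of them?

3

The 3 items {X4, X7, X8} hit every set.
The sets G2, G4, G6 are pairwise disjoint, so any hitting set needs a separate item for each — at least 3. Hence 3 is optimal.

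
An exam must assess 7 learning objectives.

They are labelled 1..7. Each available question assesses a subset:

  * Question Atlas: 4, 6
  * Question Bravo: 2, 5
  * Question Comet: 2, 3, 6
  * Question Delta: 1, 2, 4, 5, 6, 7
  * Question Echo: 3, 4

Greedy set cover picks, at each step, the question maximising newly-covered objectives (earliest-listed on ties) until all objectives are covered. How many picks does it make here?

Greedy: pick Delta (covers 6 new) → pick Comet (covers 1 new). Total picks: 2.

2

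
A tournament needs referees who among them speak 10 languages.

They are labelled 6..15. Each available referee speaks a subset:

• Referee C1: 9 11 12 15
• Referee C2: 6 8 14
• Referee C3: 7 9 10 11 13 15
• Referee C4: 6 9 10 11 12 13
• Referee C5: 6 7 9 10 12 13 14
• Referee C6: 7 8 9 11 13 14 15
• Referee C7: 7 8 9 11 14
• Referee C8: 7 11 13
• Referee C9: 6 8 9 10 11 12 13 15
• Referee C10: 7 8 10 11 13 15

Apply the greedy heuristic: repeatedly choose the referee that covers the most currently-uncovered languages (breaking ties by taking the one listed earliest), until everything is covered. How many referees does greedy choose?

2

Greedy: pick C9 (covers 8 new) → pick C5 (covers 2 new). Total picks: 2.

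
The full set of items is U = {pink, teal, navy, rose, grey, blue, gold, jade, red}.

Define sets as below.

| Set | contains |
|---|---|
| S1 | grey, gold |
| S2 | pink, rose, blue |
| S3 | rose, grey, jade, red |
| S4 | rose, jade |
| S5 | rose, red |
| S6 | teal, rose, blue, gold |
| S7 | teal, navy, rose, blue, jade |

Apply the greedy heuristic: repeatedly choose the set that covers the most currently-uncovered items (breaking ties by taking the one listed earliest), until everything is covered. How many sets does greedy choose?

4

Greedy: pick S7 (covers 5 new) → pick S1 (covers 2 new) → pick S2 (covers 1 new) → pick S3 (covers 1 new). Total picks: 4.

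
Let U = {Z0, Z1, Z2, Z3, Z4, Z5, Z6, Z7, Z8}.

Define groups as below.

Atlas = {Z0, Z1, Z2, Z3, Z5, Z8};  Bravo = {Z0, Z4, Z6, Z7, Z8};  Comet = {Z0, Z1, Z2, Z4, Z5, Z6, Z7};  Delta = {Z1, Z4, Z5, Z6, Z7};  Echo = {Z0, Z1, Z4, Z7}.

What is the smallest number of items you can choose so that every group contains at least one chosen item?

2

Take H = {Z2, Z7}. Each listed group contains at least one of these, so H is a hitting set of size 2.
No single item lies in every group, so at least 2 are needed and 2 is optimal.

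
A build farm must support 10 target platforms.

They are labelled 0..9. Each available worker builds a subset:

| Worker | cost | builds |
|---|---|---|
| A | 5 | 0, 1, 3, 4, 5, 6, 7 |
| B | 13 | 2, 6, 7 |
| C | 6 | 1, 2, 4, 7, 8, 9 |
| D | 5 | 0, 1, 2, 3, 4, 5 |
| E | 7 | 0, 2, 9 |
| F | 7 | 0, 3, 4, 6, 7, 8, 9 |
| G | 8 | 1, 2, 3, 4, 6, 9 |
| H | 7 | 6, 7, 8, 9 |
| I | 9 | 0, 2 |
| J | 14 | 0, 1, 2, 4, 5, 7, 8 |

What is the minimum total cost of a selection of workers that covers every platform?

A, C together cover every platform (A ∪ C = {0, 1, 2, 3, 4, 5, 6, 7, 8, 9}); total cost 5 + 6 = 11.
No covering selection has total cost below 11.

11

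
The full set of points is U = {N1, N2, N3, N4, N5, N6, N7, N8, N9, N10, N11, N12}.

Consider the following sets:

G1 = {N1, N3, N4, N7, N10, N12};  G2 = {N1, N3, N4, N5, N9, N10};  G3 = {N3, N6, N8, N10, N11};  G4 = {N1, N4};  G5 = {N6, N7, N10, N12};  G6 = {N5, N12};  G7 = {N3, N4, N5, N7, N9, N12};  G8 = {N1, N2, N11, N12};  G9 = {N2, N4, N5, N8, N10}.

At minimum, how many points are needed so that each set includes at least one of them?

The 3 points {N3, N4, N12} hit every set.
The sets G3, G4, G6 are pairwise disjoint, so any hitting set needs a separate point for each — at least 3. Hence 3 is optimal.

3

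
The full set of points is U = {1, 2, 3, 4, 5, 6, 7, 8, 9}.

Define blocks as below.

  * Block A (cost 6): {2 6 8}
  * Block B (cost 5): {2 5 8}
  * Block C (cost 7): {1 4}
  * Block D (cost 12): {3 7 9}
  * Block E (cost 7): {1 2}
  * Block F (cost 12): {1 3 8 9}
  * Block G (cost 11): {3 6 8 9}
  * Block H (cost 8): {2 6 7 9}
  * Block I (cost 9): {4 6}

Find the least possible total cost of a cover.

30

A, B, C, D together cover every point (A ∪ B ∪ C ∪ D = {1, 2, 3, 4, 5, 6, 7, 8, 9}); total cost 6 + 5 + 7 + 12 = 30.
The greedy pick B, H, C, G costs 31; no covering selection beats 30.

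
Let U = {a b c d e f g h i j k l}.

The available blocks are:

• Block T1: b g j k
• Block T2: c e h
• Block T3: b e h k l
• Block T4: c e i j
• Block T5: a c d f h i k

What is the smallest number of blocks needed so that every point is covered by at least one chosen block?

3

Take {T1, T3, T5}. Their union is {a, b, c, d, e, f, g, h, i, j, k, l}, which is all 12 points.
Only T5 contains a, so T5 is forced; the remaining 5 points need at least 2 more blocks (each remaining block adds at most 3) — so at least 3 blocks are needed, and 3 is optimal.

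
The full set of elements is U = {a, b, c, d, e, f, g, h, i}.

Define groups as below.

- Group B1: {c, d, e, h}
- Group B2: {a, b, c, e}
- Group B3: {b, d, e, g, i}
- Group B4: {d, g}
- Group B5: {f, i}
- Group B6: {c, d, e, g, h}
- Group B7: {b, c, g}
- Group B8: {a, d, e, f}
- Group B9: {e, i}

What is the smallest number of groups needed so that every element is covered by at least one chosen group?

B1 and B3 and B8 together: B1 ∪ B3 ∪ B8 = {a, b, c, d, e, f, g, h, i} — every element is covered.
No 2 of the 9 groups cover everything (all 36 combinations miss at least one element), so 3 is optimal.

3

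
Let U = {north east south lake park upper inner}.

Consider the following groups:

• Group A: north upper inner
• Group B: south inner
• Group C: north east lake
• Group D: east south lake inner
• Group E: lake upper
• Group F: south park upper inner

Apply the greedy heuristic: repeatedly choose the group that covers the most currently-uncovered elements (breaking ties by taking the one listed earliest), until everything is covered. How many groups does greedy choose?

Greedy: pick D (covers 4 new) → pick A (covers 2 new) → pick F (covers 1 new). Total picks: 3.
(The true minimum cover uses only 2 groups, so greedy is not optimal here.)

3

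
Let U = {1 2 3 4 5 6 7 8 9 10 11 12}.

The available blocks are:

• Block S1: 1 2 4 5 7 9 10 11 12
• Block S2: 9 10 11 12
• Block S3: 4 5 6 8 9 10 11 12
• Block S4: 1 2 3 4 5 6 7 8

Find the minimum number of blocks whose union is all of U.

2

S3 and S4 cover everything between them: the union {1, 2, 3, 4, 5, 6, 7, 8, 9, 10, 11, 12} is all of U.
No single block has all 12 points (the largest, S1, has 9), so 2 is optimal.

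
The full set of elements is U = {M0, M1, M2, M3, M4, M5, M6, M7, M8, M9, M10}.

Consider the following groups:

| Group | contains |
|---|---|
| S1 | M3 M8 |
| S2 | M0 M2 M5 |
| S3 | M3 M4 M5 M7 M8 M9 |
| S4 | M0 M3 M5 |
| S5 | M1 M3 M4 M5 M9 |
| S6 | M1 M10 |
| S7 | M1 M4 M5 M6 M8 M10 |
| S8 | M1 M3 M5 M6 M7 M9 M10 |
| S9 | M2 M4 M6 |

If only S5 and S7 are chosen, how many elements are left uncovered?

Union of S5, S7 = {M1, M3, M4, M5, M6, M8, M9, M10}.
Not covered: M0, M2, M7 — 3 elements.

3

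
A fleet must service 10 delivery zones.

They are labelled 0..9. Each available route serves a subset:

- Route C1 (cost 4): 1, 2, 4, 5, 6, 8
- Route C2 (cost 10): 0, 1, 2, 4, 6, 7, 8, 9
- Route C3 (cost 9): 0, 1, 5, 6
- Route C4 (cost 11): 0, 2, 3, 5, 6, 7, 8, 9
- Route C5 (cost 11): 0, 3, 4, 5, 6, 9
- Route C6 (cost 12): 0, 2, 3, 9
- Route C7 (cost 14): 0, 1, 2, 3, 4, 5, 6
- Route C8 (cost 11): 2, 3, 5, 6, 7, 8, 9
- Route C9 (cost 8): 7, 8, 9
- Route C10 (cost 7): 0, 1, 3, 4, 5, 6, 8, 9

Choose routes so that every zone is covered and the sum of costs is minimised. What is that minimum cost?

15

C1, C4 together cover every zone (C1 ∪ C4 = {0, 1, 2, 3, 4, 5, 6, 7, 8, 9}); total cost 4 + 11 = 15.
The greedy pick C1, C10, C9 costs 19; no covering selection beats 15.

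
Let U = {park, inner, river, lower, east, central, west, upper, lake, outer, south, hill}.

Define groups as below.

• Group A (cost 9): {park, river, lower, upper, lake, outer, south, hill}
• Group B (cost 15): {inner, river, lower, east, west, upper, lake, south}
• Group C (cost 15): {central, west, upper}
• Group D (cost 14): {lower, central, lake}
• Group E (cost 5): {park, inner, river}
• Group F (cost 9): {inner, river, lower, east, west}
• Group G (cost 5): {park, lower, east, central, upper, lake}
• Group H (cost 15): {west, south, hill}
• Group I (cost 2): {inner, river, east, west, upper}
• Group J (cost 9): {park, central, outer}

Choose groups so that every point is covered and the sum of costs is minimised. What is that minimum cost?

A, G, I together cover every point (A ∪ G ∪ I = {park, inner, river, lower, east, central, west, upper, lake, outer, south, hill}); total cost 9 + 5 + 2 = 16.
No covering selection has total cost below 16.

16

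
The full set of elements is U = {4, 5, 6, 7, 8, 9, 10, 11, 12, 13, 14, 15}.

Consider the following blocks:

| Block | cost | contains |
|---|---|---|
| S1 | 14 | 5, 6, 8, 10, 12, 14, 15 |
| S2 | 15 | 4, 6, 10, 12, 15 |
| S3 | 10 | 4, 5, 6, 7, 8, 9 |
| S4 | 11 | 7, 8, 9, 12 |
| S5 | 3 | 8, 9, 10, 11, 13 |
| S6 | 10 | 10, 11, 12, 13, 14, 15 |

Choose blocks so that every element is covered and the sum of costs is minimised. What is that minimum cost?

20

S3, S6 together cover every element (S3 ∪ S6 = {4, 5, 6, 7, 8, 9, 10, 11, 12, 13, 14, 15}); total cost 10 + 10 = 20.
The greedy pick S5, S3, S6 costs 23; no covering selection beats 20.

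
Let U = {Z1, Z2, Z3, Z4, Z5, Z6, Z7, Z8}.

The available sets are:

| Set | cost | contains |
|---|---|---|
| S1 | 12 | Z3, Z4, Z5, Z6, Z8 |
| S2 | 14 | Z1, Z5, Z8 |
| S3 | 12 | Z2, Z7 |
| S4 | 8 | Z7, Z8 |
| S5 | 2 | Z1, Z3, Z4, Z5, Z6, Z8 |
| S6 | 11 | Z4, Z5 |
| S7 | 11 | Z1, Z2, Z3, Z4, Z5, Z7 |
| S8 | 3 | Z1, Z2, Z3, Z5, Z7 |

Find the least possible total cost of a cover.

5

S5, S8 together cover every point (S5 ∪ S8 = {Z1, Z2, Z3, Z4, Z5, Z6, Z7, Z8}); total cost 2 + 3 = 5.
No covering selection has total cost below 5.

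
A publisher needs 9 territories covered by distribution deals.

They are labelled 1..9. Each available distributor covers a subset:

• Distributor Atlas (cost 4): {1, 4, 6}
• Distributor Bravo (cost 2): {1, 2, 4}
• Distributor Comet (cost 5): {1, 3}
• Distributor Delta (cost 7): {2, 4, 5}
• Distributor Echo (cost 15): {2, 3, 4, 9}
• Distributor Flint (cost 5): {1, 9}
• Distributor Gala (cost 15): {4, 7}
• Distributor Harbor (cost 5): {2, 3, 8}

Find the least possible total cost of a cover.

36

Atlas, Delta, Flint, Gala, Harbor together cover every territory (Atlas ∪ Delta ∪ Flint ∪ Gala ∪ Harbor = {1, 2, 3, 4, 5, 6, 7, 8, 9}); total cost 4 + 7 + 5 + 15 + 5 = 36.
The greedy pick Bravo, Harbor, Atlas, Flint, Delta, Gala costs 38; no covering selection beats 36.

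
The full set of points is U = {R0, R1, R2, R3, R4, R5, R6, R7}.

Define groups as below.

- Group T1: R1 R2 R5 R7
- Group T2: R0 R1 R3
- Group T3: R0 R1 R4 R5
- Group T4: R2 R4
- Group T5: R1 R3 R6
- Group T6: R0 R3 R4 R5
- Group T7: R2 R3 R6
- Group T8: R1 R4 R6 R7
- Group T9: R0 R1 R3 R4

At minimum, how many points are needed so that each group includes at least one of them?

Take H = {R3, R4, R5}. Each listed group contains at least one of these, so H is a hitting set of size 3.
No choice of 2 points meets every group, so 3 is the minimum.

3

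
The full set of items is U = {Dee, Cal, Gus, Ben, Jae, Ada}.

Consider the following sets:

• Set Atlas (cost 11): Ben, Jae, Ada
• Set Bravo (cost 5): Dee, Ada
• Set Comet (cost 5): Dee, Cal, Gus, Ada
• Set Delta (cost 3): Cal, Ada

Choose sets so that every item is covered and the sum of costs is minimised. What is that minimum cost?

16

Atlas, Comet together cover every item (Atlas ∪ Comet = {Dee, Cal, Gus, Ben, Jae, Ada}); total cost 11 + 5 = 16.
No covering selection has total cost below 16.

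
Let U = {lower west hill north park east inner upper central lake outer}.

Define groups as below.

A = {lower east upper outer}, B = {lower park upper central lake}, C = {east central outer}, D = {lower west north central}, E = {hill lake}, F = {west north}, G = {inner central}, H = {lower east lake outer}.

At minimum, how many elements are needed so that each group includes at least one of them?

T = {lower, west, hill, central} meets every group (each contains at least one member of T), and |T| = 4.
The groups A, E, F, G are pairwise disjoint, so any hitting set needs a separate element for each — at least 4. Hence 4 is optimal.

4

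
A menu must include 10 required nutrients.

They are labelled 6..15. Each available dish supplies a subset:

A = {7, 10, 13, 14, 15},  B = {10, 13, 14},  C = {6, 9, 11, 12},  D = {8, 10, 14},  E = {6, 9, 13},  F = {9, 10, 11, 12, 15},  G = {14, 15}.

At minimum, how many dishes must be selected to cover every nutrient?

A and C and D together: A ∪ C ∪ D = {6, 7, 8, 9, 10, 11, 12, 13, 14, 15} — every nutrient is covered.
Only A contains 7, so A is forced; the remaining 5 nutrients need at least 2 more dishes (each remaining dish adds at most 4) — so at least 3 dishes are needed, and 3 is optimal.

3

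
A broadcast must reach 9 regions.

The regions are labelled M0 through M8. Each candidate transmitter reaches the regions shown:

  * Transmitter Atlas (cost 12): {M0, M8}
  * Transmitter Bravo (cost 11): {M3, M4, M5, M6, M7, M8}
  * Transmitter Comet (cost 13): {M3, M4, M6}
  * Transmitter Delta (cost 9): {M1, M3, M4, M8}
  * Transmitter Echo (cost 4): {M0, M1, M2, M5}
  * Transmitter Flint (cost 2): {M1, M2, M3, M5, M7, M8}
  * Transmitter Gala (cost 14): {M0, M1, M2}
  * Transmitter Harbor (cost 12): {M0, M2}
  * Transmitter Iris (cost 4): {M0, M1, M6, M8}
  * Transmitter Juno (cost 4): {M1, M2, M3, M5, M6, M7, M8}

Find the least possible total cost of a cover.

Bravo, Echo together cover every region (Bravo ∪ Echo = {M0, M1, M2, M3, M4, M5, M6, M7, M8}); total cost 11 + 4 = 15.
No covering selection has total cost below 15.

15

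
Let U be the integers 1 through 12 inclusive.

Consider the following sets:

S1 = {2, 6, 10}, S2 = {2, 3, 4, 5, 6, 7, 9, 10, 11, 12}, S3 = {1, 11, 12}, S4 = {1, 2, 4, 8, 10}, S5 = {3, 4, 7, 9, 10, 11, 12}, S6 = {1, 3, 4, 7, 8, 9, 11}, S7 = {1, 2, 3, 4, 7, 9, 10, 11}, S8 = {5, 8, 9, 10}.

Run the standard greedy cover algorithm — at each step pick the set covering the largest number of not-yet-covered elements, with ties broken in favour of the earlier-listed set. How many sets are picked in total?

Greedy: pick S2 (covers 10 new) → pick S4 (covers 2 new). Total picks: 2.

2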